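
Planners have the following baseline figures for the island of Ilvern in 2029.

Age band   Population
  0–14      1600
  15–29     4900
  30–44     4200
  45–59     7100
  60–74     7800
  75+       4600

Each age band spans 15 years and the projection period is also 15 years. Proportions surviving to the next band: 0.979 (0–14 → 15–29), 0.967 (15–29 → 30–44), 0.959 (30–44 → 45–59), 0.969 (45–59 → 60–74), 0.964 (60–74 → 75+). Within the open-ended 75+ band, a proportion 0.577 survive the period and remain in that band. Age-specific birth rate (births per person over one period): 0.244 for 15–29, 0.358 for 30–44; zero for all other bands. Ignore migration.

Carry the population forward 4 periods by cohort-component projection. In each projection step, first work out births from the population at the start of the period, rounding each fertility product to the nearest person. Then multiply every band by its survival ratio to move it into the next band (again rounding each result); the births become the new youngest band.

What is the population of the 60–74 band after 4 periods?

1407

After projecting period 1:
Births: 4900 × 0.244 = 1196, 4200 × 0.358 = 1504 → total 2700
15–29: 1600 × 0.979 = 1566
30–44: 4900 × 0.967 = 4738
45–59: 4200 × 0.959 = 4028
60–74: 7100 × 0.969 = 6880
75+: 7800 × 0.964 + 4600 × 0.577 = 7519 + 2654 = 10173
→ [2700, 1566, 4738, 4028, 6880, 10173]
After projecting period 2:
Births: 1566 × 0.244 = 382, 4738 × 0.358 = 1696 → total 2078
15–29: 2700 × 0.979 = 2643
30–44: 1566 × 0.967 = 1514
45–59: 4738 × 0.959 = 4544
60–74: 4028 × 0.969 = 3903
75+: 6880 × 0.964 + 10173 × 0.577 = 6632 + 5870 = 12502
→ [2078, 2643, 1514, 4544, 3903, 12502]
After projecting period 3:
Births: 2643 × 0.244 = 645, 1514 × 0.358 = 542 → total 1187
15–29: 2078 × 0.979 = 2034
30–44: 2643 × 0.967 = 2556
45–59: 1514 × 0.959 = 1452
60–74: 4544 × 0.969 = 4403
75+: 3903 × 0.964 + 12502 × 0.577 = 3762 + 7214 = 10976
→ [1187, 2034, 2556, 1452, 4403, 10976]
After projecting period 4:
Births: 2034 × 0.244 = 496, 2556 × 0.358 = 915 → total 1411
15–29: 1187 × 0.979 = 1162
30–44: 2034 × 0.967 = 1967
45–59: 2556 × 0.959 = 2451
60–74: 1452 × 0.969 = 1407
75+: 4403 × 0.964 + 10976 × 0.577 = 4244 + 6333 = 10577
→ [1411, 1162, 1967, 2451, 1407, 10577]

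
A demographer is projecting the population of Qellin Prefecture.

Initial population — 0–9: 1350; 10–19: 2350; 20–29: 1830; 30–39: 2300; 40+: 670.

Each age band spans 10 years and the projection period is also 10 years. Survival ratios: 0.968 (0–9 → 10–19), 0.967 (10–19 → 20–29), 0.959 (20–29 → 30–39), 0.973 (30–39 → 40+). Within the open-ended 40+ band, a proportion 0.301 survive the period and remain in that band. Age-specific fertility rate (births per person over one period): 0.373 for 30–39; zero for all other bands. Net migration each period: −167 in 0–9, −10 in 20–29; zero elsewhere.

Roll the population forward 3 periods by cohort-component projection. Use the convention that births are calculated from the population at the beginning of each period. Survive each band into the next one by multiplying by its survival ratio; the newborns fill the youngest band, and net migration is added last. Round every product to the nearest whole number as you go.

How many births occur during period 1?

Period 1:
Births: 2300 × 0.373 = 858
10–19: 1350 × 0.968 = 1307
20–29: 2350 × 0.967 = 2272
30–39: 1830 × 0.959 = 1755
40+: 2300 × 0.973 + 670 × 0.301 = 2238 + 202 = 2440
Net migration: 0–9 − 167 → 691; 20–29 − 10 → 2262
Giving 691 / 1307 / 2262 / 1755 / 2440.

858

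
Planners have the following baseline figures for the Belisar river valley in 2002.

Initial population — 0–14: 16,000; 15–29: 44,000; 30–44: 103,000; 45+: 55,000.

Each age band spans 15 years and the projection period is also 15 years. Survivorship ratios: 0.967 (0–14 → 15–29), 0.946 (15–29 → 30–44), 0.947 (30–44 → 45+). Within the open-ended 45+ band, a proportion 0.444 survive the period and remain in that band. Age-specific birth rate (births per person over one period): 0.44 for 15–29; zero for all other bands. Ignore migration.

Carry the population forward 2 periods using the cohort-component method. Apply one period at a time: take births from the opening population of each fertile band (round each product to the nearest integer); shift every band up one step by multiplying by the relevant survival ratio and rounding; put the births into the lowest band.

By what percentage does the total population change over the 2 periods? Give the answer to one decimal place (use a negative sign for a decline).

Let band 1 be 0–14 through band 4 = 45+.
Period 1:
Births: 44000 * 0.44 = 19360
Band 2: 16000 * 0.967 = 15472
Band 3: 44000 * 0.946 = 41624
Band 4: 103000 * 0.947 + 55000 * 0.444 = 97541 + 24420 = 121961
End of period: [19360, 15472, 41624, 121961]
Period 2:
Births: 15472 * 0.44 = 6808
Band 2: 19360 * 0.967 = 18721
Band 3: 15472 * 0.946 = 14637
Band 4: 41624 * 0.947 + 121961 * 0.444 = 39418 + 54151 = 93569
End of period: [6808, 18721, 14637, 93569]
Total: 218000 → 133735; change = -84265; percentage change = -38.7%

-38.7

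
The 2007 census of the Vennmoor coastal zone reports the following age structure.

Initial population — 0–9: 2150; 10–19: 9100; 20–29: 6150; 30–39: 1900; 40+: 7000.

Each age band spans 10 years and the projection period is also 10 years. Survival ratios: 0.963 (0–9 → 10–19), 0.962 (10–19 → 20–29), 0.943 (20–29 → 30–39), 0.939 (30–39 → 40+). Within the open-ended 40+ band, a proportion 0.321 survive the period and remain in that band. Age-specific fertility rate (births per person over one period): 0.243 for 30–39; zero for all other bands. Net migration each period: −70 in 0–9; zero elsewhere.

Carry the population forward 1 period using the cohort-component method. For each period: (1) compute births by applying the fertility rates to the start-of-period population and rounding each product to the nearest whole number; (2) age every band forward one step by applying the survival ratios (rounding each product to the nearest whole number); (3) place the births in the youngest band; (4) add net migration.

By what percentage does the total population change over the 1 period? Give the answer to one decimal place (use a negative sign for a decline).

(Bands numbered youngest = 1 to oldest = 5.)
— Period 1 —
Births: 1900 × 0.243 = 462
Band 2: 2150 × 0.963 = 2070
Band 3: 9100 × 0.962 = 8754
Band 4: 6150 × 0.943 = 5799
Band 5: 1900 × 0.939 + 7000 × 0.321 = 1784 + 2247 = 4031
Net migration: Band 1 − 70 → 392
→ [392, 2070, 8754, 5799, 4031]
Total: 26300 → 21046; change = -5254; percentage change = -20.0%

-20.0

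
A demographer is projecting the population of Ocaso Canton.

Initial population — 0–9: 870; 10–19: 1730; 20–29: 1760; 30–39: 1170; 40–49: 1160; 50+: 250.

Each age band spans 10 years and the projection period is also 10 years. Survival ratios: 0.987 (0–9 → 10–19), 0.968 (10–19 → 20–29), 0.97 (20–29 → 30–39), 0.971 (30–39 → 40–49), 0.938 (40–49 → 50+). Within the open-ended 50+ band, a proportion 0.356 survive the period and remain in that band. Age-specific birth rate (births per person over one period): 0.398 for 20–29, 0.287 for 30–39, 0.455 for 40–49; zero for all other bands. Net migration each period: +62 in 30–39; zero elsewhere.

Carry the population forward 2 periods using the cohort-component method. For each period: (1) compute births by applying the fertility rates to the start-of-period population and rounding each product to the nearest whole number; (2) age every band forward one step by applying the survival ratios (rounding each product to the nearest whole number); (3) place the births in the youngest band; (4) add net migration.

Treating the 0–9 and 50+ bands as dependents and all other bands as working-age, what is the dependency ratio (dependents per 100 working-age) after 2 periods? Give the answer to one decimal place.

55.0

Period 1.
Births: 1760 × 0.398 = 700, 1170 × 0.287 = 336, 1160 × 0.455 = 528 ⇒ total 1564
10–19: 870 × 0.987 = 859
20–29: 1730 × 0.968 = 1675
30–39: 1760 × 0.97 = 1707
40–49: 1170 × 0.971 = 1136
50+: 1160 × 0.938 + 250 × 0.356 = 1088 + 89 = 1177
Net migration: 30–39 + 62 → 1769
Giving 1564 / 859 / 1675 / 1769 / 1136 / 1177.
Period 2.
Births: 1675 × 0.398 = 667, 1769 × 0.287 = 508, 1136 × 0.455 = 517 ⇒ total 1692
10–19: 1564 × 0.987 = 1544
20–29: 859 × 0.968 = 832
30–39: 1675 × 0.97 = 1625
40–49: 1769 × 0.971 = 1718
50+: 1136 × 0.938 + 1177 × 0.356 = 1066 + 419 = 1485
Net migration: 30–39 + 62 → 1687
Giving 1692 / 1544 / 832 / 1687 / 1718 / 1485.
Dependents (band 0–9 + band 50+) = 1692 + 1485 = 3177; working-age = 5781; ratio = 3177/5781 × 100 = 55.0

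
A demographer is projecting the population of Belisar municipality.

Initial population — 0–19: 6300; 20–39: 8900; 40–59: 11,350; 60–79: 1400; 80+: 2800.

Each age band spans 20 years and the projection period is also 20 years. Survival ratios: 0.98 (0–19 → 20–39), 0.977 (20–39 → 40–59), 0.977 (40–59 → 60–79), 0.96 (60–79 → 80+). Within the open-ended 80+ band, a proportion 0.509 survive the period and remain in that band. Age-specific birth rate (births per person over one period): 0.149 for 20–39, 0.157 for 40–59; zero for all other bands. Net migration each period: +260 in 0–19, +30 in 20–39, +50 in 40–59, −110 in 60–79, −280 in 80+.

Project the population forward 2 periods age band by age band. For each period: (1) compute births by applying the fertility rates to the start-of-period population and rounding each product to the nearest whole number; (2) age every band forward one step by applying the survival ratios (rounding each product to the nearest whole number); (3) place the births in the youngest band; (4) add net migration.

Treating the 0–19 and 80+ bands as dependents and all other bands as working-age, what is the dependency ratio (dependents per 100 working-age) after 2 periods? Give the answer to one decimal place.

After projecting period 1:
Births: 8900 × 0.149 = 1326, 11350 × 0.157 = 1782 ⇒ total 3108
20–39: 6300 × 0.98 = 6174
40–59: 8900 × 0.977 = 8695
60–79: 11350 × 0.977 = 11089
80+: 1400 × 0.96 + 2800 × 0.509 = 1344 + 1425 = 2769
Net migration: 0–19 + 260 → 3368; 20–39 + 30 → 6204; 40–59 + 50 → 8745; 60–79 − 110 → 10979; 80+ − 280 → 2489
→ [3368, 6204, 8745, 10979, 2489]
After projecting period 2:
Births: 6204 × 0.149 = 924, 8745 × 0.157 = 1373 ⇒ total 2297
20–39: 3368 × 0.98 = 3301
40–59: 6204 × 0.977 = 6061
60–79: 8745 × 0.977 = 8544
80+: 10979 × 0.96 + 2489 × 0.509 = 10540 + 1267 = 11807
Net migration: 0–19 + 260 → 2557; 20–39 + 30 → 3331; 40–59 + 50 → 6111; 60–79 − 110 → 8434; 80+ − 280 → 11527
→ [2557, 3331, 6111, 8434, 11527]
Dependents (band 0–19 + band 80+) = 2557 + 11527 = 14084; working-age = 17876; ratio = 14084/17876 × 100 = 78.8

78.8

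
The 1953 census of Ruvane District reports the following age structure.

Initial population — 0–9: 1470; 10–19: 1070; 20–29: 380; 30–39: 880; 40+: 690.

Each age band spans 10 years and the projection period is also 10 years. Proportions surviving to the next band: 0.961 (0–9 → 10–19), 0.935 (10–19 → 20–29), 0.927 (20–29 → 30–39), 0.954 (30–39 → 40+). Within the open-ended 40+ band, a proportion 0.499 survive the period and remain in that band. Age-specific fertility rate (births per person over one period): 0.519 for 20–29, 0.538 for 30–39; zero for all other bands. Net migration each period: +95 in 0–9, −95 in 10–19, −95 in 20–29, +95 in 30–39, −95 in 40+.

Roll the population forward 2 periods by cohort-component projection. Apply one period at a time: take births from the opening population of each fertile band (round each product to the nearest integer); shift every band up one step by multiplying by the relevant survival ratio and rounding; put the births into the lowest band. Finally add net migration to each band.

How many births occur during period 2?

— Period 1 —
Births: 380 × 0.519 = 197, 880 × 0.538 = 473 → 670
10–19: 1470 × 0.961 = 1413
20–29: 1070 × 0.935 = 1000
30–39: 380 × 0.927 = 352
40+: 880 × 0.954 + 690 × 0.499 = 840 + 344 = 1184
Net migration: 0–9 + 95 → 765; 10–19 − 95 → 1318; 20–29 − 95 → 905; 30–39 + 95 → 447; 40+ − 95 → 1089
Giving 765 / 1318 / 905 / 447 / 1089.
— Period 2 —
Births: 905 × 0.519 = 470, 447 × 0.538 = 240 → 710
10–19: 765 × 0.961 = 735
20–29: 1318 × 0.935 = 1232
30–39: 905 × 0.927 = 839
40+: 447 × 0.954 + 1089 × 0.499 = 426 + 543 = 969
Net migration: 0–9 + 95 → 805; 10–19 − 95 → 640; 20–29 − 95 → 1137; 30–39 + 95 → 934; 40+ − 95 → 874
Giving 805 / 640 / 1137 / 934 / 874.

710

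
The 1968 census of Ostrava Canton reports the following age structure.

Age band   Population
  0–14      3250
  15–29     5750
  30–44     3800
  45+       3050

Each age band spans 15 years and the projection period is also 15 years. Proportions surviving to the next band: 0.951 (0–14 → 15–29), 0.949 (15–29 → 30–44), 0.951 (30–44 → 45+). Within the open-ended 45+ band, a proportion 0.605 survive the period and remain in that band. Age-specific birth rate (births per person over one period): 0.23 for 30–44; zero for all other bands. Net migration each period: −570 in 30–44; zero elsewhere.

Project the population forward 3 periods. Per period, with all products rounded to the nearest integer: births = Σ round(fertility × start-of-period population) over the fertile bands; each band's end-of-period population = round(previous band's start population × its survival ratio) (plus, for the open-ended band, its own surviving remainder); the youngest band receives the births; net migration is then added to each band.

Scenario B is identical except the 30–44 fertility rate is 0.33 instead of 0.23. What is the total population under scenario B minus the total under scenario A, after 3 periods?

Let band 1 be 0–14 through band 4 = 45+.
[period 1]
Births: 3800 × 0.23 = 874
Band 2: 3250 × 0.951 = 3091
Band 3: 5750 × 0.949 = 5457
Band 4: 3800 × 0.951 + 3050 × 0.605 = 3614 + 1845 = 5459
Net migration: Band 3 − 570 → 4887
Giving 874 / 3091 / 4887 / 5459.
[period 2]
Births: 4887 × 0.23 = 1124
Band 2: 874 × 0.951 = 831
Band 3: 3091 × 0.949 = 2933
Band 4: 4887 × 0.951 + 5459 × 0.605 = 4648 + 3303 = 7951
Net migration: Band 3 − 570 → 2363
Giving 1124 / 831 / 2363 / 7951.
[period 3]
Births: 2363 × 0.23 = 543
Band 2: 1124 × 0.951 = 1069
Band 3: 831 × 0.949 = 789
Band 4: 2363 × 0.951 + 7951 × 0.605 = 2247 + 4810 = 7057
Net migration: Band 3 − 570 → 219
Giving 543 / 1069 / 219 / 7057.
Scenario A total after 3 periods: 8888
Scenario B projection —
[period 1]
Births: 3800 × 0.33 = 1254
Band 2: 3250 × 0.951 = 3091
Band 3: 5750 × 0.949 = 5457
Band 4: 3800 × 0.951 + 3050 × 0.605 = 3614 + 1845 = 5459
Net migration: Band 3 − 570 → 4887
Giving 1254 / 3091 / 4887 / 5459.
[period 2]
Births: 4887 × 0.33 = 1613
Band 2: 1254 × 0.951 = 1193
Band 3: 3091 × 0.949 = 2933
Band 4: 4887 × 0.951 + 5459 × 0.605 = 4648 + 3303 = 7951
Net migration: Band 3 − 570 → 2363
Giving 1613 / 1193 / 2363 / 7951.
[period 3]
Births: 2363 × 0.33 = 780
Band 2: 1613 × 0.951 = 1534
Band 3: 1193 × 0.949 = 1132
Band 4: 2363 × 0.951 + 7951 × 0.605 = 2247 + 4810 = 7057
Net migration: Band 3 − 570 → 562
Giving 780 / 1534 / 562 / 7057.
Scenario B total after 3 periods: 9933
Difference B − A = 9933 − 8888 = 1045

1045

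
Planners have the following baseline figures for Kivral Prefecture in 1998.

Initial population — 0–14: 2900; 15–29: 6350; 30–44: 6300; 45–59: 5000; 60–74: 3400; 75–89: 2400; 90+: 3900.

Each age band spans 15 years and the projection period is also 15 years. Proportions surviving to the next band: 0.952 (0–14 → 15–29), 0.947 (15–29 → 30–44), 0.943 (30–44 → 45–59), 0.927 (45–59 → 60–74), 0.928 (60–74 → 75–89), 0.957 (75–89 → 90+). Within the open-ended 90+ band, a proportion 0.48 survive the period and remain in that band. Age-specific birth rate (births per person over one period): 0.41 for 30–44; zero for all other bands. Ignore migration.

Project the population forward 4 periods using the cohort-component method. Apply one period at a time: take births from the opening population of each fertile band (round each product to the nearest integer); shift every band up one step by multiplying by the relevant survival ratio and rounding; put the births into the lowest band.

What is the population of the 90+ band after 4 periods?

Period 1.
Births: 6300 × 0.41 = 2583
15–29: 2900 × 0.952 = 2761
30–44: 6350 × 0.947 = 6013
45–59: 6300 × 0.943 = 5941
60–74: 5000 × 0.927 = 4635
75–89: 3400 × 0.928 = 3155
90+: 2400 × 0.957 + 3900 × 0.48 = 2297 + 1872 = 4169
Population now: 0–14=2583, 15–29=2761, 30–44=6013, 45–59=5941, 60–74=4635, 75–89=3155, 90+=4169
Period 2.
Births: 6013 × 0.41 = 2465
15–29: 2583 × 0.952 = 2459
30–44: 2761 × 0.947 = 2615
45–59: 6013 × 0.943 = 5670
60–74: 5941 × 0.927 = 5507
75–89: 4635 × 0.928 = 4301
90+: 3155 × 0.957 + 4169 × 0.48 = 3019 + 2001 = 5020
Population now: 0–14=2465, 15–29=2459, 30–44=2615, 45–59=5670, 60–74=5507, 75–89=4301, 90+=5020
Period 3.
Births: 2615 × 0.41 = 1072
15–29: 2465 × 0.952 = 2347
30–44: 2459 × 0.947 = 2329
45–59: 2615 × 0.943 = 2466
60–74: 5670 × 0.927 = 5256
75–89: 5507 × 0.928 = 5110
90+: 4301 × 0.957 + 5020 × 0.48 = 4116 + 2410 = 6526
Population now: 0–14=1072, 15–29=2347, 30–44=2329, 45–59=2466, 60–74=5256, 75–89=5110, 90+=6526
Period 4.
Births: 2329 × 0.41 = 955
15–29: 1072 × 0.952 = 1021
30–44: 2347 × 0.947 = 2223
45–59: 2329 × 0.943 = 2196
60–74: 2466 × 0.927 = 2286
75–89: 5256 × 0.928 = 4878
90+: 5110 × 0.957 + 6526 × 0.48 = 4890 + 3132 = 8022
Population now: 0–14=955, 15–29=1021, 30–44=2223, 45–59=2196, 60–74=2286, 75–89=4878, 90+=8022

8022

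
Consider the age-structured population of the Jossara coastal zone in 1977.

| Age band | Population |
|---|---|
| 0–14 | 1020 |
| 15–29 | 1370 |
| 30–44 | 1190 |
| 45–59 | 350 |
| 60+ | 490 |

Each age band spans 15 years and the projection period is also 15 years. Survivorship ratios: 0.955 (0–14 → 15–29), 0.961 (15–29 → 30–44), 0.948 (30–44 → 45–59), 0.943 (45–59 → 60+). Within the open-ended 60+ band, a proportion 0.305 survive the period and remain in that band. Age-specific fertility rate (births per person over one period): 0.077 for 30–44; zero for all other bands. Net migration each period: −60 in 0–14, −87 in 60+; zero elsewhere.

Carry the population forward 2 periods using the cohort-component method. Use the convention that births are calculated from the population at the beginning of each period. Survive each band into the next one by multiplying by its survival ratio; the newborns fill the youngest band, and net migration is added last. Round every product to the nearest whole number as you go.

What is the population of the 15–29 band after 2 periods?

(Bands numbered youngest = 1 to oldest = 5.)
Period 1.
Births: 1190 × 0.077 = 92
Band 2: 1020 × 0.955 = 974
Band 3: 1370 × 0.961 = 1317
Band 4: 1190 × 0.948 = 1128
Band 5: 350 × 0.943 + 490 × 0.305 = 330 + 149 = 479
Net migration: Band 1 − 60 → 32; Band 5 − 87 → 392
Population now: 0–14=32, 15–29=974, 30–44=1317, 45–59=1128, 60+=392
Period 2.
Births: 1317 × 0.077 = 101
Band 2: 32 × 0.955 = 31
Band 3: 974 × 0.961 = 936
Band 4: 1317 × 0.948 = 1249
Band 5: 1128 × 0.943 + 392 × 0.305 = 1064 + 120 = 1184
Net migration: Band 1 − 60 → 41; Band 5 − 87 → 1097
Population now: 0–14=41, 15–29=31, 30–44=936, 45–59=1249, 60+=1097

31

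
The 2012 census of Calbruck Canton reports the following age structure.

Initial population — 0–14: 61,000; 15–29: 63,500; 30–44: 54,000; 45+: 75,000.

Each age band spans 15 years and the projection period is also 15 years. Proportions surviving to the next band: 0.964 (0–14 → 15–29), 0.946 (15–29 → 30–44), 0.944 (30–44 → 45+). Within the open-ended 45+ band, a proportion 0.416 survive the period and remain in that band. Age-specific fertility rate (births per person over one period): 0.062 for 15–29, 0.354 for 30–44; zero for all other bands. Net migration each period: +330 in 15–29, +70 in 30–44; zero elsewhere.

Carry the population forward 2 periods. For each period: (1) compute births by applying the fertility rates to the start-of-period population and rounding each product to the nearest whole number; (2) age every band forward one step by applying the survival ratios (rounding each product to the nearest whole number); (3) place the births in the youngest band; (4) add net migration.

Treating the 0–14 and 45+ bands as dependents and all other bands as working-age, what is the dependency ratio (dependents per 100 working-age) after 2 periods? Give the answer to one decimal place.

[period 1]
Births: 63500 × 0.062 = 3937  |  54000 × 0.354 = 19116 → total 23053
15–29: 61000 × 0.964 = 58804
30–44: 63500 × 0.946 = 60071
45+: 54000 × 0.944 + 75000 × 0.416 = 50976 + 31200 = 82176
Net migration: 15–29 + 330 → 59134; 30–44 + 70 → 60141
Giving 23053 / 59134 / 60141 / 82176.
[period 2]
Births: 59134 × 0.062 = 3666  |  60141 × 0.354 = 21290 → total 24956
15–29: 23053 × 0.964 = 22223
30–44: 59134 × 0.946 = 55941
45+: 60141 × 0.944 + 82176 × 0.416 = 56773 + 34185 = 90958
Net migration: 15–29 + 330 → 22553; 30–44 + 70 → 56011
Giving 24956 / 22553 / 56011 / 90958.
Dependents (band 0–14 + band 45+) = 24956 + 90958 = 115914; working-age = 78564; ratio = 115914/78564 × 100 = 147.5

147.5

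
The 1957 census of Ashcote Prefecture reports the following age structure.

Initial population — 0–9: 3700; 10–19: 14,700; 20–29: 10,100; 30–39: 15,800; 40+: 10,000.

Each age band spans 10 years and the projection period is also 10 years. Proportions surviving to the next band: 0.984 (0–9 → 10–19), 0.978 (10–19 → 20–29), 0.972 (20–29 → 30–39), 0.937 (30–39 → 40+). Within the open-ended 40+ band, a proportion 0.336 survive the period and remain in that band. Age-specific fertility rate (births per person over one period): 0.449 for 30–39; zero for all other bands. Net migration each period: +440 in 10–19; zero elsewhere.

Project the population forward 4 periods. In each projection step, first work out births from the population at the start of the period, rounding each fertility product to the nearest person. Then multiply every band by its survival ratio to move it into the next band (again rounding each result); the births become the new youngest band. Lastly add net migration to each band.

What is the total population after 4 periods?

29844

(Bands numbered youngest = 1 to oldest = 5.)
[period 1]
Births: 15800 × 0.449 = 7094
Band 2: 3700 × 0.984 = 3641
Band 3: 14700 × 0.978 = 14377
Band 4: 10100 × 0.972 = 9817
Band 5: 15800 × 0.937 + 10000 × 0.336 = 14805 + 3360 = 18165
Net migration: Band 2 + 440 → 4081
→ [7094, 4081, 14377, 9817, 18165]
[period 2]
Births: 9817 × 0.449 = 4408
Band 2: 7094 × 0.984 = 6980
Band 3: 4081 × 0.978 = 3991
Band 4: 14377 × 0.972 = 13974
Band 5: 9817 × 0.937 + 18165 × 0.336 = 9199 + 6103 = 15302
Net migration: Band 2 + 440 → 7420
→ [4408, 7420, 3991, 13974, 15302]
[period 3]
Births: 13974 × 0.449 = 6274
Band 2: 4408 × 0.984 = 4337
Band 3: 7420 × 0.978 = 7257
Band 4: 3991 × 0.972 = 3879
Band 5: 13974 × 0.937 + 15302 × 0.336 = 13094 + 5141 = 18235
Net migration: Band 2 + 440 → 4777
→ [6274, 4777, 7257, 3879, 18235]
[period 4]
Births: 3879 × 0.449 = 1742
Band 2: 6274 × 0.984 = 6174
Band 3: 4777 × 0.978 = 4672
Band 4: 7257 × 0.972 = 7054
Band 5: 3879 × 0.937 + 18235 × 0.336 = 3635 + 6127 = 9762
Net migration: Band 2 + 440 → 6614
→ [1742, 6614, 4672, 7054, 9762]
Total after period 4: 1742 + 6614 + 4672 + 7054 + 9762 = 29844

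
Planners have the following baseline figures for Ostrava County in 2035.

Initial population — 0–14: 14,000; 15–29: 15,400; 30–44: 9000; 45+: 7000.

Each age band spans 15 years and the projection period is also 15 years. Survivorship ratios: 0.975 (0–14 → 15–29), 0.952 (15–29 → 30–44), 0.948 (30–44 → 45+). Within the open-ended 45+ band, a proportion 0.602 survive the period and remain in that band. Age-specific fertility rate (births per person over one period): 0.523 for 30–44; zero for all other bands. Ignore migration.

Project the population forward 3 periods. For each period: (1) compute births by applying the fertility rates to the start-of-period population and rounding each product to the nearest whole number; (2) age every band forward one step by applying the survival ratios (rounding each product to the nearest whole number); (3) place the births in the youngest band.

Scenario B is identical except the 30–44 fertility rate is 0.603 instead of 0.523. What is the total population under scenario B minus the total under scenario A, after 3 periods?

2852

Let band 1 be 0–14 through band 4 = 45+.
— Period 1 —
Births: 9000 * 0.523 = 4707
Band 2: 14000 * 0.975 = 13650
Band 3: 15400 * 0.952 = 14661
Band 4: 9000 * 0.948 + 7000 * 0.602 = 8532 + 4214 = 12746
Population now: 0–14=4707, 15–29=13650, 30–44=14661, 45+=12746
— Period 2 —
Births: 14661 * 0.523 = 7668
Band 2: 4707 * 0.975 = 4589
Band 3: 13650 * 0.952 = 12995
Band 4: 14661 * 0.948 + 12746 * 0.602 = 13899 + 7673 = 21572
Population now: 0–14=7668, 15–29=4589, 30–44=12995, 45+=21572
— Period 3 —
Births: 12995 * 0.523 = 6796
Band 2: 7668 * 0.975 = 7476
Band 3: 4589 * 0.952 = 4369
Band 4: 12995 * 0.948 + 21572 * 0.602 = 12319 + 12986 = 25305
Population now: 0–14=6796, 15–29=7476, 30–44=4369, 45+=25305
Scenario A total after 3 periods: 43946
Scenario B projection —
— Period 1 —
Births: 9000 * 0.603 = 5427
Band 2: 14000 * 0.975 = 13650
Band 3: 15400 * 0.952 = 14661
Band 4: 9000 * 0.948 + 7000 * 0.602 = 8532 + 4214 = 12746
Population now: 0–14=5427, 15–29=13650, 30–44=14661, 45+=12746
— Period 2 —
Births: 14661 * 0.603 = 8841
Band 2: 5427 * 0.975 = 5291
Band 3: 13650 * 0.952 = 12995
Band 4: 14661 * 0.948 + 12746 * 0.602 = 13899 + 7673 = 21572
Population now: 0–14=8841, 15–29=5291, 30–44=12995, 45+=21572
— Period 3 —
Births: 12995 * 0.603 = 7836
Band 2: 8841 * 0.975 = 8620
Band 3: 5291 * 0.952 = 5037
Band 4: 12995 * 0.948 + 21572 * 0.602 = 12319 + 12986 = 25305
Population now: 0–14=7836, 15–29=8620, 30–44=5037, 45+=25305
Scenario B total after 3 periods: 46798
Difference B − A = 46798 − 43946 = 2852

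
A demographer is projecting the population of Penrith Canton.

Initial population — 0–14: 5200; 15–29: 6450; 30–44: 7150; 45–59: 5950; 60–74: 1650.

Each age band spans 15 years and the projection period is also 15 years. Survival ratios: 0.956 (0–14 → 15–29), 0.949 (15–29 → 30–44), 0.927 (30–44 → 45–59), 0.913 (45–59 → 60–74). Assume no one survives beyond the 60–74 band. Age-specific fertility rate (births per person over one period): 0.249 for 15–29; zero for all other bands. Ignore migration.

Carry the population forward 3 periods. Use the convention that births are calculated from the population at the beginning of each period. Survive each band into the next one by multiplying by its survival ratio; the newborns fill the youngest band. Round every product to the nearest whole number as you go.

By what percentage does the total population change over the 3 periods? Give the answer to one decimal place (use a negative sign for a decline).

-52.4

— Period 1 —
Births: 6450 * 0.249 = 1606
15–29: 5200 * 0.956 = 4971
30–44: 6450 * 0.949 = 6121
45–59: 7150 * 0.927 = 6628
60–74: 5950 * 0.913 = 5432
Population now: 0–14=1606, 15–29=4971, 30–44=6121, 45–59=6628, 60–74=5432
— Period 2 —
Births: 4971 * 0.249 = 1238
15–29: 1606 * 0.956 = 1535
30–44: 4971 * 0.949 = 4717
45–59: 6121 * 0.927 = 5674
60–74: 6628 * 0.913 = 6051
Population now: 0–14=1238, 15–29=1535, 30–44=4717, 45–59=5674, 60–74=6051
— Period 3 —
Births: 1535 * 0.249 = 382
15–29: 1238 * 0.956 = 1184
30–44: 1535 * 0.949 = 1457
45–59: 4717 * 0.927 = 4373
60–74: 5674 * 0.913 = 5180
Population now: 0–14=382, 15–29=1184, 30–44=1457, 45–59=4373, 60–74=5180
Total: 26400 → 12576; change = -13824; percentage change = -52.4%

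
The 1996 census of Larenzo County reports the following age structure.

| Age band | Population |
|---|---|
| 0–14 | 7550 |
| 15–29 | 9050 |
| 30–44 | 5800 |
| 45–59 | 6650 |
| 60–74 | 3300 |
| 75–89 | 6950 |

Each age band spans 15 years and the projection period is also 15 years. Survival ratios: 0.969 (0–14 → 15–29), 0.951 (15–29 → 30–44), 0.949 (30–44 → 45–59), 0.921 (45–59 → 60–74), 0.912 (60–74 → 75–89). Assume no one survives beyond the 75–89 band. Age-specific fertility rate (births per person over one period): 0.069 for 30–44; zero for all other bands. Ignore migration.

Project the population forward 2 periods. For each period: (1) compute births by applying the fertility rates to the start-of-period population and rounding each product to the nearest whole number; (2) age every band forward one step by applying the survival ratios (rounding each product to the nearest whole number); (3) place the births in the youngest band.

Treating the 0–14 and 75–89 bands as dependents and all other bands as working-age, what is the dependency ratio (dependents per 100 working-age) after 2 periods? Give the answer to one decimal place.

(Bands numbered youngest = 1 to oldest = 6.)
Period 1.
Births: 5800 * 0.069 = 400
Band 2: 7550 * 0.969 = 7316
Band 3: 9050 * 0.951 = 8607
Band 4: 5800 * 0.949 = 5504
Band 5: 6650 * 0.921 = 6125
Band 6: 3300 * 0.912 = 3010
→ [400, 7316, 8607, 5504, 6125, 3010]
Period 2.
Births: 8607 * 0.069 = 594
Band 2: 400 * 0.969 = 388
Band 3: 7316 * 0.951 = 6958
Band 4: 8607 * 0.949 = 8168
Band 5: 5504 * 0.921 = 5069
Band 6: 6125 * 0.912 = 5586
→ [594, 388, 6958, 8168, 5069, 5586]
Dependents (band 0–14 + band 75–89) = 594 + 5586 = 6180; working-age = 20583; ratio = 6180/20583 × 100 = 30.0

30.0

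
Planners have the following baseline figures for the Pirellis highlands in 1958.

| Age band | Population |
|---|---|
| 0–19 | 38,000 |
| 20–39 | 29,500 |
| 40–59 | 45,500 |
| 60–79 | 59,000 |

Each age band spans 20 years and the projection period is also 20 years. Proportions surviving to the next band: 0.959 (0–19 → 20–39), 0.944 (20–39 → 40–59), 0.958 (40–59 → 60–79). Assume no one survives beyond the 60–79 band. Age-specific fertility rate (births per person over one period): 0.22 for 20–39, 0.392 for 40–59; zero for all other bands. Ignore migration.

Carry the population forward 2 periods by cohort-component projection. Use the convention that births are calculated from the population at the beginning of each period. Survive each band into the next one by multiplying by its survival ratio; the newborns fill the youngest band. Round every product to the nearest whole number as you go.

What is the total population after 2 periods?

103341

Numbering the groups 1..4 from youngest to oldest:
— Period 1 —
Births: 29500 × 0.22 = 6490  |  45500 × 0.392 = 17836 ⇒ total 24326
Group 2: 38000 × 0.959 = 36442
Group 3: 29500 × 0.944 = 27848
Group 4: 45500 × 0.958 = 43589
End of period: [24326, 36442, 27848, 43589]
— Period 2 —
Births: 36442 × 0.22 = 8017  |  27848 × 0.392 = 10916 ⇒ total 18933
Group 2: 24326 × 0.959 = 23329
Group 3: 36442 × 0.944 = 34401
Group 4: 27848 × 0.958 = 26678
End of period: [18933, 23329, 34401, 26678]
Total after period 2: 18933 + 23329 + 34401 + 26678 = 103341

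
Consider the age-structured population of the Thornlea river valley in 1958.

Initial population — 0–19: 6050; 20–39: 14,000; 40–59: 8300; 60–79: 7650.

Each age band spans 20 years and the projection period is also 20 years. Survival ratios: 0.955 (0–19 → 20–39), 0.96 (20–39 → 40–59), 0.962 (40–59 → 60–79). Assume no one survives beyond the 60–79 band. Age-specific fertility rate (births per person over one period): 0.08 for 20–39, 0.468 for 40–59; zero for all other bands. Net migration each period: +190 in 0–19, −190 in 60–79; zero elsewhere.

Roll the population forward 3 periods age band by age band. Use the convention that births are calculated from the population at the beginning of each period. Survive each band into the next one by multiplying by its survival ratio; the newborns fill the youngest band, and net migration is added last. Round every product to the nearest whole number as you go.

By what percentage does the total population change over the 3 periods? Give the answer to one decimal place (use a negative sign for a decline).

-45.2

After projecting period 1:
Births: 14000 × 0.08 = 1120, 8300 × 0.468 = 3884 ⇒ total 5004
20–39: 6050 × 0.955 = 5778
40–59: 14000 × 0.96 = 13440
60–79: 8300 × 0.962 = 7985
Net migration: 0–19 + 190 → 5194; 60–79 − 190 → 7795
End of period: [5194, 5778, 13440, 7795]
After projecting period 2:
Births: 5778 × 0.08 = 462, 13440 × 0.468 = 6290 ⇒ total 6752
20–39: 5194 × 0.955 = 4960
40–59: 5778 × 0.96 = 5547
60–79: 13440 × 0.962 = 12929
Net migration: 0–19 + 190 → 6942; 60–79 − 190 → 12739
End of period: [6942, 4960, 5547, 12739]
After projecting period 3:
Births: 4960 × 0.08 = 397, 5547 × 0.468 = 2596 ⇒ total 2993
20–39: 6942 × 0.955 = 6630
40–59: 4960 × 0.96 = 4762
60–79: 5547 × 0.962 = 5336
Net migration: 0–19 + 190 → 3183; 60–79 − 190 → 5146
End of period: [3183, 6630, 4762, 5146]
Total: 36000 → 19721; change = -16279; percentage change = -45.2%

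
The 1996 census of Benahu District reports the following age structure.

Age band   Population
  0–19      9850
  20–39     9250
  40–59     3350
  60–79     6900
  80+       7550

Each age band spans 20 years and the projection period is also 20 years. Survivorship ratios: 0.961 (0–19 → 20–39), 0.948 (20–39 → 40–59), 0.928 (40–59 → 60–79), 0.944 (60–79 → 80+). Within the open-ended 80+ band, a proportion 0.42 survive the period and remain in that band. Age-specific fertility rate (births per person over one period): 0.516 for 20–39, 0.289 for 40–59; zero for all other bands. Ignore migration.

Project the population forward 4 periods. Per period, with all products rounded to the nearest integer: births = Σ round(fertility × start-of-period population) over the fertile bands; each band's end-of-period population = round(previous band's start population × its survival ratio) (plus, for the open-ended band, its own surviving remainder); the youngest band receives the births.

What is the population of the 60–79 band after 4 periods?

Period 1.
Births: 9250 × 0.516 = 4773, 3350 × 0.289 = 968 → total 5741
20–39: 9850 × 0.961 = 9466
40–59: 9250 × 0.948 = 8769
60–79: 3350 × 0.928 = 3109
80+: 6900 × 0.944 + 7550 × 0.42 = 6514 + 3171 = 9685
Giving 5741 / 9466 / 8769 / 3109 / 9685.
Period 2.
Births: 9466 × 0.516 = 4884, 8769 × 0.289 = 2534 → total 7418
20–39: 5741 × 0.961 = 5517
40–59: 9466 × 0.948 = 8974
60–79: 8769 × 0.928 = 8138
80+: 3109 × 0.944 + 9685 × 0.42 = 2935 + 4068 = 7003
Giving 7418 / 5517 / 8974 / 8138 / 7003.
Period 3.
Births: 5517 × 0.516 = 2847, 8974 × 0.289 = 2593 → total 5440
20–39: 7418 × 0.961 = 7129
40–59: 5517 × 0.948 = 5230
60–79: 8974 × 0.928 = 8328
80+: 8138 × 0.944 + 7003 × 0.42 = 7682 + 2941 = 10623
Giving 5440 / 7129 / 5230 / 8328 / 10623.
Period 4.
Births: 7129 × 0.516 = 3679, 5230 × 0.289 = 1511 → total 5190
20–39: 5440 × 0.961 = 5228
40–59: 7129 × 0.948 = 6758
60–79: 5230 × 0.928 = 4853
80+: 8328 × 0.944 + 10623 × 0.42 = 7862 + 4462 = 12324
Giving 5190 / 5228 / 6758 / 4853 / 12324.

4853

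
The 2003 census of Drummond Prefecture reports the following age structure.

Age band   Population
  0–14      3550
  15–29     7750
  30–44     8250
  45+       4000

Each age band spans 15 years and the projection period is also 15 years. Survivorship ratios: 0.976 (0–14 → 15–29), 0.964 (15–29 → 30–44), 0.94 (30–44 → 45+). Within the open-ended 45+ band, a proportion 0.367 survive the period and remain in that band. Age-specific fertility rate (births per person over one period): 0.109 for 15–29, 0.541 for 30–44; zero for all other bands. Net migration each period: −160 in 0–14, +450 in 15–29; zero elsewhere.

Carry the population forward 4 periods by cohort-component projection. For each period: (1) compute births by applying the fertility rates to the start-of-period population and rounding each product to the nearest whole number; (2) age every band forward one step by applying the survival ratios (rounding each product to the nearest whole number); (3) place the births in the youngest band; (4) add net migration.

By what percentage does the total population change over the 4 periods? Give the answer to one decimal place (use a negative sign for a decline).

-22.6

After projecting period 1:
Births: 7750 * 0.109 = 845  |  8250 * 0.541 = 4463 → total 5308
15–29: 3550 * 0.976 = 3465
30–44: 7750 * 0.964 = 7471
45+: 8250 * 0.94 + 4000 * 0.367 = 7755 + 1468 = 9223
Net migration: 0–14 − 160 → 5148; 15–29 + 450 → 3915
End of period: [5148, 3915, 7471, 9223]
After projecting period 2:
Births: 3915 * 0.109 = 427  |  7471 * 0.541 = 4042 → total 4469
15–29: 5148 * 0.976 = 5024
30–44: 3915 * 0.964 = 3774
45+: 7471 * 0.94 + 9223 * 0.367 = 7023 + 3385 = 10408
Net migration: 0–14 − 160 → 4309; 15–29 + 450 → 5474
End of period: [4309, 5474, 3774, 10408]
After projecting period 3:
Births: 5474 * 0.109 = 597  |  3774 * 0.541 = 2042 → total 2639
15–29: 4309 * 0.976 = 4206
30–44: 5474 * 0.964 = 5277
45+: 3774 * 0.94 + 10408 * 0.367 = 3548 + 3820 = 7368
Net migration: 0–14 − 160 → 2479; 15–29 + 450 → 4656
End of period: [2479, 4656, 5277, 7368]
After projecting period 4:
Births: 4656 * 0.109 = 508  |  5277 * 0.541 = 2855 → total 3363
15–29: 2479 * 0.976 = 2420
30–44: 4656 * 0.964 = 4488
45+: 5277 * 0.94 + 7368 * 0.367 = 4960 + 2704 = 7664
Net migration: 0–14 − 160 → 3203; 15–29 + 450 → 2870
End of period: [3203, 2870, 4488, 7664]
Total: 23550 → 18225; change = -5325; percentage change = -22.6%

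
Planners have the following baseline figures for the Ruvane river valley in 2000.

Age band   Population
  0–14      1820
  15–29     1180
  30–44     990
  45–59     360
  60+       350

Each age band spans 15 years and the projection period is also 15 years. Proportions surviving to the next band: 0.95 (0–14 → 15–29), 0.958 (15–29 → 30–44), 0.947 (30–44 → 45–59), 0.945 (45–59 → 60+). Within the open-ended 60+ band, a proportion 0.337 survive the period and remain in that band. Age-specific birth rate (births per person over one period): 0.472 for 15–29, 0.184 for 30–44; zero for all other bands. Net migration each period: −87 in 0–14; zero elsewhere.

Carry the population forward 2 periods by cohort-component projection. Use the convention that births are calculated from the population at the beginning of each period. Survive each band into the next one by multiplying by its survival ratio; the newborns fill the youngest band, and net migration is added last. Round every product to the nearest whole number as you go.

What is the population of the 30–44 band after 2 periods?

Period 1:
Births: 1180 × 0.472 = 557  |  990 × 0.184 = 182 → total 739
15–29: 1820 × 0.95 = 1729
30–44: 1180 × 0.958 = 1130
45–59: 990 × 0.947 = 938
60+: 360 × 0.945 + 350 × 0.337 = 340 + 118 = 458
Net migration: 0–14 − 87 → 652
Giving 652 / 1729 / 1130 / 938 / 458.
Period 2:
Births: 1729 × 0.472 = 816  |  1130 × 0.184 = 208 → total 1024
15–29: 652 × 0.95 = 619
30–44: 1729 × 0.958 = 1656
45–59: 1130 × 0.947 = 1070
60+: 938 × 0.945 + 458 × 0.337 = 886 + 154 = 1040
Net migration: 0–14 − 87 → 937
Giving 937 / 619 / 1656 / 1070 / 1040.

1656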